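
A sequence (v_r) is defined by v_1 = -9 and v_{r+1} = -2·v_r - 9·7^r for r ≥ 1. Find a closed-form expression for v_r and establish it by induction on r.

Computing the first terms: v_1 = -9, v_2 = -45, v_3 = -351. This suggests v_r = (-2)^r - 7^r.
Base step (r = 1): the formula gives -9 = -9 = v_1.
For the inductive step, assume it holds for an arbitrary p ≥ 1, so v_p = (-2)^p - 7^p.
Then v_{p+1} = -2·v_p - 9·7^p = -2·((-2)^p - 7^p) - 9·7^p = (-2)^(p + 1) - 7^(p + 1),
which is the claimed formula at r = p+1.
By the principle of mathematical induction, the result holds for all r ≥ 1.

v_r = (-2)^r - 7^r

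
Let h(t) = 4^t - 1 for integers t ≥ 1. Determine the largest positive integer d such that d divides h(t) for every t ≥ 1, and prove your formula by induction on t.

d = 3

Computing the first values: h(1) = 3 and h(2) = 15; gcd(3, 15) = 3, so d ≤ 3.
We prove 3 | 4^t - 1 for all t ≥ 1 by induction on t.
Base step (t = 1): h(1) = 3 = 3·(1), so 3 | h(1).
Suppose the result is true for t = m, i.e. 3 | h(m). Then
4^{m+1} − 1^{m+1} = 4·4^m − 1·1^m = 4·(4^m − 1^m) + (3)·1^m. The first term is divisible by 3 by the inductive hypothesis, and the second term (3)·1^m is divisible by 3 since 3 | 3. Hence 3 | h(m+1).
By the principle of mathematical induction, the result holds for all t ≥ 1.
Therefore the largest such d is 3.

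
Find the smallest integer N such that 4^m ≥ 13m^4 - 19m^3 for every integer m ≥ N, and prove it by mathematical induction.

At m = 7: 16384 < 24696, so the inequality fails and N ≥ 8. We prove 4^m ≥ 13m^4 - 19m^3 for all m ≥ 8.
For the base case m = 8: 4^m = 65536 and 13m^4 - 19m^3 = 43520, so 65536 ≥ 43520.
Inductive step: assume the claim holds for m = i, so 4^i ≥ 13i^4 - 19i^3.
Then 4^(i + 1) = 4·(4^i) ≥ 4·(13i^4 - 19i^3).
Also, for i ≥ 8 we have 4·(13i^4 - 19i^3) ≥ 13(i+1)^4 - 19(i+1)^3, since 4·(13i^4 - 19i^3) − (13(i+1)^4 - 19(i+1)^3) = 39i^4 - 109i^3 - 21i^2 + 5i + 6, which is nonnegative for all i ≥ 8.
Combining, 4^(i + 1) ≥ 13(i+1)^4 - 19(i+1)^3.
Hence, by induction on m, the claim holds for every m ≥ 8.
Hence the smallest such N is 8.

N = 8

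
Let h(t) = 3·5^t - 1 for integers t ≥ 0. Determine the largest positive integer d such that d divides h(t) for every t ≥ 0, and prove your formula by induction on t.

Computing the first values: h(0) = 2 and h(1) = 14; gcd(2, 14) = 2, so d ≤ 2.
We prove 2 | 3·5^t - 1 for all t ≥ 0 by induction on t.
Base case (t = 0): h(0) = 2 = 2·(1), so 2 | h(0).
Inductive step: assume the claim holds for t = m, i.e. 2 | h(m). Then
h(m+1) = 3·5^(m+1) - 1 = 5·(3·5^m - 1) + 4 = 5·h(m) + 4. The first term is divisible by 2 by the inductive hypothesis, and 4 is divisible by 2. Hence 2 | h(m+1).
This completes the induction.
Therefore the largest such d is 2.

d = 2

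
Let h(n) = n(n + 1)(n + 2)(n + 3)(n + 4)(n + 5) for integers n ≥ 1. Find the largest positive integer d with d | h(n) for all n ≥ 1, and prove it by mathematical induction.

d = 720

Computing the first values: h(1) = 720 and h(2) = 5040; gcd(720, 5040) = 720, so d ≤ 720.
We prove 720 | n(n + 1)(n + 2)(n + 3)(n + 4)(n + 5) for all n ≥ 1 by induction on n.
Base step (n = 1): h(1) = 720 = 720·(1), so 720 | h(1).
Inductive step: assume the claim holds for n = r, i.e. 720 | h(r). Then
h(r+1) − h(r) = (r+1)·(r+2)·(r+3)·(r+4)·(r+5)·(r+6) − r·(r+1)·(r+2)·(r+3)·(r+4)·(r+5) = (r+1)·(r+2)·(r+3)·(r+4)·(r+5)·[(r+6) − r] = 6·(r+1)·(r+2)·(r+3)·(r+4)·(r+5). The product of 5 consecutive integers is divisible by (5)! = 120, so h(r+1) − h(r) is divisible by 6·120 = 720. By the inductive hypothesis 720 | h(r), hence 720 | h(r+1).
By induction, the statement is established for all n ≥ 1.
Therefore the largest such d is 720.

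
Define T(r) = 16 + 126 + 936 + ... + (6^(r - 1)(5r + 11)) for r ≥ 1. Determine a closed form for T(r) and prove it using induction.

T(r) = 6^r(r + 2) - 2

We claim T(r) = 6^r(r + 2) - 2 for all r ≥ 1.
Base case (r = 1): T(1) = 16, and the closed form gives 16. They agree.
For the inductive step, assume it holds for an arbitrary m ≥ 1, so T(m) = 6^m(m + 2) - 2.
Then T(m+1) = T(m) + (6^m(5m + 16)) = (6^m(m + 2) - 2) + (6^m(5m + 16)).
Simplifying, T(m+1) = 6·6^m·m + 18·6^m - 2 = 6^(m+1)((m+1) + 2) - 2,
which is the closed form with r = m+1.
By induction, the statement is established for all r ≥ 1.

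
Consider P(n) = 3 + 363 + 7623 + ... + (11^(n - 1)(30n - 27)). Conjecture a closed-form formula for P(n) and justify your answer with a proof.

We claim P(n) = 3·11^n(n - 1) + 3 for all n ≥ 1.
When n = 1: P(1) = 3, and the closed form gives 3. They agree.
Inductive step: suppose the statement holds for some p ≥ 1, so P(p) = 3·11^p(p - 1) + 3.
Then P(p+1) = P(p) + (11^p(30p + 3)) = (3·11^p(p - 1) + 3) + (11^p(30p + 3)).
Simplifying, P(p+1) = 33·11^p·p + 3 = 3·11^(p+1)((p+1) - 1) + 3,
which is the closed form with n = p+1.
By the principle of mathematical induction, the result holds for all n ≥ 1.

P(n) = 3·11^n(n - 1) + 3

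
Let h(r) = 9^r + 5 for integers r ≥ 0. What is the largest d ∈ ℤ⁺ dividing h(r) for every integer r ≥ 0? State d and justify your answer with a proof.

d = 2

Computing the first values: h(0) = 6 and h(1) = 14; gcd(6, 14) = 2, so d ≤ 2.
We prove 2 | 9^r + 5 for all r ≥ 0 by induction on r.
For the base case r = 0: h(0) = 6 = 2·(3), so 2 | h(0).
For the inductive step, assume it holds for an arbitrary m ≥ 0, i.e. 2 | h(m). Then
h(m+1) = 9^(m+1) + 5 = 9·(9^m + 5) - 40 = 9·h(m) - 40. The first term is divisible by 2 by the inductive hypothesis, and -40 is divisible by 2. Hence 2 | h(m+1).
By the principle of mathematical induction, the result holds for all r ≥ 0.
Therefore the largest such d is 2.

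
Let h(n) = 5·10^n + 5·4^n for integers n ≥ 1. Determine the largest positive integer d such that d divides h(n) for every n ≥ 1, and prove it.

Computing the first values: h(1) = 70 and h(2) = 580; gcd(70, 580) = 10, so d ≤ 10.
We prove 10 | 5·10^n + 5·4^n for all n ≥ 1 by induction on n.
Base step (n = 1): h(1) = 70 = 10·(7), so 10 | h(1).
Suppose the result is true for n = i, i.e. 10 | h(i). Then
h(i+1) − 10·h(i) = (5·10^(i+1) + 5·4^(i+1)) − 10·(5·10^i + 5·4^i) = (5)·4^i·(4 − 10) = (-30)·4^i. Since 10 | h(i) by the inductive hypothesis, 10 | 10·h(i); and 10 | -30 since -30 = 10·-3. Therefore 10 | h(i+1).
Hence, by induction on n, the claim holds for every n ≥ 1.
Therefore the largest such d is 10.

d = 10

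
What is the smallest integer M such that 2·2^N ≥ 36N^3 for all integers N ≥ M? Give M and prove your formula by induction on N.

At N = 16: 131072 < 147456, so the inequality fails and M ≥ 17. We prove 2·2^N ≥ 36N^3 for all N ≥ 17.
Base step (N = 17): 2·2^N = 262144 and 36N^3 = 176868, so 262144 ≥ 176868.
Inductive step: suppose the statement holds for some p ≥ 17, so 2·2^p ≥ 36p^3.
Then 2·2^(p + 1) = 2·(2·2^p) ≥ 2·(36p^3).
Also, for p ≥ 17 we have 2·(36p^3) ≥ 36(p+1)^3, since 2 ≥ (1 + 1/p)^3 for all p ≥ 17.
Combining, 2·2^(p + 1) ≥ 36(p+1)^3.
By the principle of mathematical induction, the result holds for all N ≥ 17.
Hence the smallest such M is 17.

M = 17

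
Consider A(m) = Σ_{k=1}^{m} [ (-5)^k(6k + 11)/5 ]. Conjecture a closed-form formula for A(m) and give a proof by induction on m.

We claim A(m) = (-5)^m(m + 2) - 2 for all m ≥ 1.
Base case (m = 1): A(1) = -17, and the closed form gives -17. They agree.
Inductive step: assume the claim holds for m = k, so A(k) = (-5)^k(k + 2) - 2.
Then A(k+1) = A(k) + ((-5)^k(-6k - 17)) = ((-5)^k(k + 2) - 2) + ((-5)^k(-6k - 17)).
Simplifying, A(k+1) = -5(-5)^k·k - 15(-5)^k - 2 = (-5)^(k+1)((k+1) + 2) - 2,
which is the closed form with m = k+1.
By the principle of mathematical induction, the result holds for all m ≥ 1.

A(m) = (-5)^m(m + 2) - 2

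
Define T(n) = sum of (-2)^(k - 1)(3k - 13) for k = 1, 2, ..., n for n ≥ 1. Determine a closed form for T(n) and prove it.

T(n) = (-2)^n(-n + 4) - 4

We claim T(n) = (-2)^n(-n + 4) - 4 for all n ≥ 1.
When n = 1: T(1) = -10, and the closed form gives -10. They agree.
For the inductive step, assume it holds for an arbitrary k ≥ 1, so T(k) = (-2)^k(-k + 4) - 4.
Then T(k+1) = T(k) + ((-2)^k(3k - 10)) = ((-2)^k(-k + 4) - 4) + ((-2)^k(3k - 10)).
Simplifying, T(k+1) = 2(-2)^k·k - 6(-2)^k - 4 = (-2)^(k+1)(-(k+1) + 4) - 4,
which is the closed form with n = k+1.
Hence, by induction on n, the claim holds for every n ≥ 1.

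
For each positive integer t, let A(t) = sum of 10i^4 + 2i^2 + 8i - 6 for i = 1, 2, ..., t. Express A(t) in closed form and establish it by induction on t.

We claim A(t) = t(2t^4 + 5t^3 + 4t^2 + 5t - 2) for all t ≥ 1.
When t = 1: A(1) = 14, and the closed form gives 14. They agree.
Inductive step: assume the claim holds for t = i, so A(i) = i(2i^4 + 5i^3 + 4i^2 + 5i - 2).
Then A(i+1) = A(i) + (8i + 10(i + 1)^4 + 2(i + 1)^2 + 2) = (i(2i^4 + 5i^3 + 4i^2 + 5i - 2)) + (8i + 10(i + 1)^4 + 2(i + 1)^2 + 2).
Simplifying, A(i+1) = (i + 1)(2i^4 + 13i^3 + 31i^2 + 36i + 14) = (i+1)(2(i+1)^4 + 5(i+1)^3 + 4(i+1)^2 + 5(i+1) - 2),
which is the closed form with t = i+1.
Hence, by induction on t, the claim holds for every t ≥ 1.

A(t) = t(2t^4 + 5t^3 + 4t^2 + 5t - 2)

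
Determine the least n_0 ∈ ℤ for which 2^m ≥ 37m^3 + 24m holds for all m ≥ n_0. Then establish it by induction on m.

n_0 = 18

At m = 17: 131072 < 182189, so the inequality fails and n_0 ≥ 18. We prove 2^m ≥ 37m^3 + 24m for all m ≥ 18.
Base step (m = 18): 2^m = 262144 and 37m^3 + 24m = 216216, so 262144 ≥ 216216.
Inductive step: suppose the statement holds for some p ≥ 18, so 2^p ≥ 37p^3 + 24p.
Then 2^(p + 1) = 2·(2^p) ≥ 2·(37p^3 + 24p).
Also, for p ≥ 18 we have 2·(37p^3 + 24p) ≥ 37(p+1)^3 + 24(p+1), since 2·(37p^3 + 24p) − (37(p+1)^3 + 24(p+1)) = 37p^3 - 111p^2 - 87p - 61, which is nonnegative for all p ≥ 18.
Combining, 2^(p + 1) ≥ 37(p+1)^3 + 24(p+1).
This completes the induction.
Hence the smallest such n_0 is 18.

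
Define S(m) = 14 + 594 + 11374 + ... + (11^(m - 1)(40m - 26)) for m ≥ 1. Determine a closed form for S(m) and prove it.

We claim S(m) = 11^m(4m - 3) + 3 for all m ≥ 1.
When m = 1: S(1) = 14, and the closed form gives 14. They agree.
Inductive step: suppose the statement holds for some p ≥ 1, so S(p) = 11^p(4p - 3) + 3.
Then S(p+1) = S(p) + (11^p(40p + 14)) = (11^p(4p - 3) + 3) + (11^p(40p + 14)).
Simplifying, S(p+1) = 44·11^p·p + 11·11^p + 3 = 11^(p+1)(4(p+1) - 3) + 3,
which is the closed form with m = p+1.
By the principle of mathematical induction, the result holds for all m ≥ 1.

S(m) = 11^m(4m - 3) + 3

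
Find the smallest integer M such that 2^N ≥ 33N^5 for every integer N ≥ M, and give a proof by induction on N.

At N = 29: 536870912 < 676867917, so the inequality fails and M ≥ 30. We prove 2^N ≥ 33N^5 for all N ≥ 30.
Base case (N = 30): 2^N = 1073741824 and 33N^5 = 801900000, so 1073741824 ≥ 801900000.
For the inductive step, assume it holds for an arbitrary r ≥ 30, so 2^r ≥ 33r^5.
Then 2^(r + 1) = 2·(2^r) ≥ 2·(33r^5).
Also, for r ≥ 30 we have 2·(33r^5) ≥ 33(r+1)^5, since 2 ≥ (1 + 1/r)^5 for all r ≥ 30.
Combining, 2^(r + 1) ≥ 33(r+1)^5.
Hence, by induction on N, the claim holds for every N ≥ 30.
Hence the smallest such M is 30.

M = 30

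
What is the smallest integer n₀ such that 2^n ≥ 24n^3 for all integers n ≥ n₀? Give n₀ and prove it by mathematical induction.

At n = 16: 65536 < 98304, so the inequality fails and n₀ ≥ 17. We prove 2^n ≥ 24n^3 for all n ≥ 17.
For the base case n = 17: 2^n = 131072 and 24n^3 = 117912, so 131072 ≥ 117912.
For the inductive step, assume it holds for an arbitrary m ≥ 17, so 2^m ≥ 24m^3.
Then 2^(m + 1) = 2·(2^m) ≥ 2·(24m^3).
Also, for m ≥ 17 we have 2·(24m^3) ≥ 24(m+1)^3, since 2 ≥ (1 + 1/m)^3 for all m ≥ 17.
Combining, 2^(m + 1) ≥ 24(m+1)^3.
Hence, by induction on n, the claim holds for every n ≥ 17.
Hence the smallest such n₀ is 17.

n₀ = 17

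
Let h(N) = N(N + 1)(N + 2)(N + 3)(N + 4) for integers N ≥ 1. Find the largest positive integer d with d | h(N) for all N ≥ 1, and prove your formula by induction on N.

Computing the first values: h(1) = 120 and h(2) = 720; gcd(120, 720) = 120, so d ≤ 120.
We prove 120 | N(N + 1)(N + 2)(N + 3)(N + 4) for all N ≥ 1 by induction on N.
Base step (N = 1): h(1) = 120 = 120·(1), so 120 | h(1).
Inductive step: suppose the statement holds for some i ≥ 1, i.e. 120 | h(i). Then
h(i+1) − h(i) = (i+1)·(i+2)·(i+3)·(i+4)·(i+5) − i·(i+1)·(i+2)·(i+3)·(i+4) = (i+1)·(i+2)·(i+3)·(i+4)·[(i+5) − i] = 5·(i+1)·(i+2)·(i+3)·(i+4). The product of 4 consecutive integers is divisible by (4)! = 24, so h(i+1) − h(i) is divisible by 5·24 = 120. By the inductive hypothesis 120 | h(i), hence 120 | h(i+1).
This completes the induction.
Therefore the largest such d is 120.

d = 120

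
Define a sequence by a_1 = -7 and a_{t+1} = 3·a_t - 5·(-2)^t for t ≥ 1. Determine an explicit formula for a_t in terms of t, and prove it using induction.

a_t = (-2)^t - 5·3^(t - 1)

Computing the first terms: a_1 = -7, a_2 = -11, a_3 = -53. This suggests a_t = (-2)^t - 5·3^(t - 1).
For the base case t = 1: the formula gives -7 = -7 = a_1.
Suppose the result is true for t = k, so a_k = (-2)^k - 5·3^(k - 1).
Then a_{k+1} = 3·a_k - 5·(-2)^k = 3·((-2)^k - 5·3^(k - 1)) - 5·(-2)^k = (-2)^(k + 1) - 5·3^k = (-2)^(k+1) - 5·3^((k+1) - 1),
which is the claimed formula at t = k+1.
Hence, by induction on t, the claim holds for every t ≥ 1.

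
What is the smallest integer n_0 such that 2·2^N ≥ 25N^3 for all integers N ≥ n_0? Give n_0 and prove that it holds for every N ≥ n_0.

n_0 = 16

At N = 15: 65536 < 84375, so the inequality fails and n_0 ≥ 16. We prove 2·2^N ≥ 25N^3 for all N ≥ 16.
Base case (N = 16): 2·2^N = 131072 and 25N^3 = 102400, so 131072 ≥ 102400.
For the inductive step, assume it holds for an arbitrary r ≥ 16, so 2·2^r ≥ 25r^3.
Then 2·2^(r + 1) = 2·(2·2^r) ≥ 2·(25r^3).
Also, for r ≥ 16 we have 2·(25r^3) ≥ 25(r+1)^3, since 2 ≥ (1 + 1/r)^3 for all r ≥ 16.
Combining, 2·2^(r + 1) ≥ 25(r+1)^3.
Hence, by induction on N, the claim holds for every N ≥ 16.
Hence the smallest such n_0 is 16.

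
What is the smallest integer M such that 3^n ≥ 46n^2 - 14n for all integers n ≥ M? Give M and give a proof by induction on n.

M = 7

At n = 6: 729 < 1572, so the inequality fails and M ≥ 7. We prove 3^n ≥ 46n^2 - 14n for all n ≥ 7.
Base case (n = 7): 3^n = 2187 and 46n^2 - 14n = 2156, so 2187 ≥ 2156.
Inductive step: suppose the statement holds for some j ≥ 7, so 3^j ≥ 46j^2 - 14j.
Then 3^(j + 1) = 3·(3^j) ≥ 3·(46j^2 - 14j).
Also, for j ≥ 7 we have 3·(46j^2 - 14j) ≥ 46(j+1)^2 - 14(j+1), since 3·(46j^2 - 14j) − (46(j+1)^2 - 14(j+1)) = 92j^2 - 120j - 32, which is nonnegative for all j ≥ 7.
Combining, 3^(j + 1) ≥ 46(j+1)^2 - 14(j+1).
Hence, by induction on n, the claim holds for every n ≥ 7.
Hence the smallest such M is 7.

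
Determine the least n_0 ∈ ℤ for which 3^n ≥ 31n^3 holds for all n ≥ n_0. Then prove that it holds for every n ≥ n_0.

n_0 = 10

At n = 9: 19683 < 22599, so the inequality fails and n_0 ≥ 10. We prove 3^n ≥ 31n^3 for all n ≥ 10.
When n = 10: 3^n = 59049 and 31n^3 = 31000, so 59049 ≥ 31000.
Inductive step: suppose the statement holds for some r ≥ 10, so 3^r ≥ 31r^3.
Then 3^(r + 1) = 3·(3^r) ≥ 3·(31r^3).
Also, for r ≥ 10 we have 3·(31r^3) ≥ 31(r+1)^3, since 3 ≥ (1 + 1/r)^3 for all r ≥ 10.
Combining, 3^(r + 1) ≥ 31(r+1)^3.
Hence, by induction on n, the claim holds for every n ≥ 10.
Hence the smallest such n_0 is 10.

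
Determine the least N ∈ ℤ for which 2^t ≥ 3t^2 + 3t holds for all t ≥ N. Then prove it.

N = 8

At t = 7: 128 < 168, so the inequality fails and N ≥ 8. We prove 2^t ≥ 3t^2 + 3t for all t ≥ 8.
Base step (t = 8): 2^t = 256 and 3t^2 + 3t = 216, so 256 ≥ 216.
Inductive step: suppose the statement holds for some p ≥ 8, so 2^p ≥ 3p^2 + 3p.
Then 2^(p + 1) = 2·(2^p) ≥ 2·(3p^2 + 3p).
Also, for p ≥ 8 we have 2·(3p^2 + 3p) ≥ 3(p+1)^2 + 3(p+1), since 2·(3p^2 + 3p) − (3(p+1)^2 + 3(p+1)) = 3p^2 - 3p - 6, which is nonnegative for all p ≥ 8.
Combining, 2^(p + 1) ≥ 3(p+1)^2 + 3(p+1).
By the principle of mathematical induction, the result holds for all t ≥ 8.
Hence the smallest such N is 8.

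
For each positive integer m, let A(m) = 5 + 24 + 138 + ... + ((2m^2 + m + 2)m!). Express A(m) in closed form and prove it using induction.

A(m) = (2m + 1)(m + 1)! - 1

We claim A(m) = (2m + 1)(m + 1)! - 1 for all m ≥ 1.
When m = 1: A(1) = 5, and the closed form gives 5. They agree.
Inductive step: suppose the statement holds for some r ≥ 1, so A(r) = (2r + 1)(r + 1)! - 1.
Then A(r+1) = A(r) + ((2r^2 + 5r + 5)(r + 1)!) = ((2r + 1)(r + 1)! - 1) + ((2r^2 + 5r + 5)(r + 1)!).
Simplifying, A(r+1) = (2(r+1) + 1)((r+1) + 1)! - 1,
which is the closed form with m = r+1.
By induction, the statement is established for all m ≥ 1.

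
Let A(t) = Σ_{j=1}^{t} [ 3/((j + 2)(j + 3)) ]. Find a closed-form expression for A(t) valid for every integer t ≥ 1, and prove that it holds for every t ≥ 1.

A(t) = t/(t + 3)

We claim A(t) = t/(t + 3) for all t ≥ 1.
Base case (t = 1): A(1) = 1/4, and the closed form gives 1/4. They agree.
For the inductive step, assume it holds for an arbitrary j ≥ 1, so A(j) = j/(j + 3).
Then A(j+1) = A(j) + (3/((j + 3)(j + 4))) = (j/(j + 3)) + (3/((j + 3)(j + 4))).
Simplifying, A(j+1) = (j + 1)/(j + 4) = (j+1)/((j+1) + 3),
which is the closed form with t = j+1.
By induction, the statement is established for all t ≥ 1.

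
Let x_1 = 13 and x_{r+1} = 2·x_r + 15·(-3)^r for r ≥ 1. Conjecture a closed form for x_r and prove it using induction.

x_r = (-3)^(r + 1) + 2^(r + 1)

Computing the first terms: x_1 = 13, x_2 = -19, x_3 = 97. This suggests x_r = (-3)^(r + 1) + 2^(r + 1).
Base case (r = 1): the formula gives 13 = 13 = x_1.
Suppose the result is true for r = i, so x_i = (-3)^(i + 1) + 2^(i + 1).
Then x_{i+1} = 2·x_i + 15·(-3)^i = 2·((-3)^(i + 1) + 2^(i + 1)) + 15·(-3)^i = (-3)^(i + 2) + 2^(i + 2) = (-3)^((i+1) + 1) + 2^((i+1) + 1),
which is the claimed formula at r = i+1.
By the principle of mathematical induction, the result holds for all r ≥ 1.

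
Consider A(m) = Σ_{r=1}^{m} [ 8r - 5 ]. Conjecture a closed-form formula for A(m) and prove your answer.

We claim A(m) = m(4m - 1) for all m ≥ 1.
For the base case m = 1: A(1) = 3, and the closed form gives 3. They agree.
For the inductive step, assume it holds for an arbitrary r ≥ 1, so A(r) = r(4r - 1).
Then A(r+1) = A(r) + (8r + 3) = (r(4r - 1)) + (8r + 3).
Simplifying, A(r+1) = (r + 1)(4r + 3) = (r+1)(4(r+1) - 1),
which is the closed form with m = r+1.
By induction, the statement is established for all m ≥ 1.

A(m) = m(4m - 1)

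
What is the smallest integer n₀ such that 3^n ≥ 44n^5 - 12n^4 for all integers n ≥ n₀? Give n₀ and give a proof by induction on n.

At n = 16: 43046721 < 45350912, so the inequality fails and n₀ ≥ 17. We prove 3^n ≥ 44n^5 - 12n^4 for all n ≥ 17.
For the base case n = 17: 3^n = 129140163 and 44n^5 - 12n^4 = 61471456, so 129140163 ≥ 61471456.
Inductive step: suppose the statement holds for some m ≥ 17, so 3^m ≥ 44m^5 - 12m^4.
Then 3^(m + 1) = 3·(3^m) ≥ 3·(44m^5 - 12m^4).
Also, for m ≥ 17 we have 3·(44m^5 - 12m^4) ≥ 44(m+1)^5 - 12(m+1)^4, since 3·(44m^5 - 12m^4) − (44(m+1)^5 - 12(m+1)^4) = 88m^5 - 244m^4 - 392m^3 - 368m^2 - 172m - 32, which is nonnegative for all m ≥ 17.
Combining, 3^(m + 1) ≥ 44(m+1)^5 - 12(m+1)^4.
By induction, the statement is established for all n ≥ 17.
Hence the smallest such n₀ is 17.

n₀ = 17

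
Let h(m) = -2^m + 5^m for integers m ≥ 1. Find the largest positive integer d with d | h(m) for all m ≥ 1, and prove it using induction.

d = 3

Computing the first values: h(1) = 3 and h(2) = 21; gcd(3, 21) = 3, so d ≤ 3.
We prove 3 | -2^m + 5^m for all m ≥ 1 by induction on m.
When m = 1: h(1) = 3 = 3·(1), so 3 | h(1).
Suppose the result is true for m = r, i.e. 3 | h(r). Then
5^{r+1} − 2^{r+1} = 5·5^r − 2·2^r = 5·(5^r − 2^r) + (3)·2^r. The first term is divisible by 3 by the inductive hypothesis, and the second term (3)·2^r is divisible by 3 since 3 | 3. Hence 3 | h(r+1).
Hence, by induction on m, the claim holds for every m ≥ 1.
Therefore the largest such d is 3.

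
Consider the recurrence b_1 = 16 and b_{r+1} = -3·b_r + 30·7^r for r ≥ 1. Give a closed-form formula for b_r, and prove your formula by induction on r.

Computing the first terms: b_1 = 16, b_2 = 162, b_3 = 984. This suggests b_r = -5(-3)^(r - 1) + 3·7^r.
Base step (r = 1): the formula gives 16 = 16 = b_1.
Suppose the result is true for r = i, so b_i = -5(-3)^(i - 1) + 3·7^i.
Then b_{i+1} = -3·b_i + 30·7^i = -3·(-5(-3)^(i - 1) + 3·7^i) + 30·7^i = -5(-3)^i + 3·7^(i + 1) = -5(-3)^((i+1) - 1) + 3·7^(i+1),
which is the claimed formula at r = i+1.
This completes the induction.

b_r = -5(-3)^(r - 1) + 3·7^r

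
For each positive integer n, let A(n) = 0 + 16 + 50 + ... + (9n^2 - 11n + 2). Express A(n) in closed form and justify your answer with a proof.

We claim A(n) = n(n - 1)(3n + 2) for all n ≥ 1.
For the base case n = 1: A(1) = 0, and the closed form gives 0. They agree.
Suppose the result is true for n = i, so A(i) = i(3i^2 - i - 2).
Then A(i+1) = A(i) + (i(9i + 7)) = (i(3i^2 - i - 2)) + (i(9i + 7)).
Simplifying, A(i+1) = i(i + 1)(3i + 5) = (i+1)((i+1) - 1)(3(i+1) + 2),
which is the closed form with n = i+1.
This completes the induction.

A(n) = n(n - 1)(3n + 2)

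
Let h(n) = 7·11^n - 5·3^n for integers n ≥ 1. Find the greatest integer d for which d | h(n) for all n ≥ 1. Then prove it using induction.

d = 2

Computing the first values: h(1) = 62 and h(2) = 802; gcd(62, 802) = 2, so d ≤ 2.
We prove 2 | 7·11^n - 5·3^n for all n ≥ 1 by induction on n.
When n = 1: h(1) = 62 = 2·(31), so 2 | h(1).
For the inductive step, assume it holds for an arbitrary p ≥ 1, i.e. 2 | h(p). Then
h(p+1) − 11·h(p) = (7·11^(p+1) - 5·3^(p+1)) − 11·(7·11^p - 5·3^p) = (-5)·3^p·(3 − 11) = (40)·3^p. Since 2 | h(p) by the inductive hypothesis, 2 | 11·h(p); and 2 | 40 since 40 = 2·20. Therefore 2 | h(p+1).
By the principle of mathematical induction, the result holds for all n ≥ 1.
Therefore the largest such d is 2.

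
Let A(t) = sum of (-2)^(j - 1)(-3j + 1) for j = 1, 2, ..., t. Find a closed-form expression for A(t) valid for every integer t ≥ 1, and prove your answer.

We claim A(t) = (-2)^t·t for all t ≥ 1.
Base case (t = 1): A(1) = -2, and the closed form gives -2. They agree.
For the inductive step, assume it holds for an arbitrary j ≥ 1, so A(j) = (-2)^j·j.
Then A(j+1) = A(j) + ((-2)^j(-3j - 2)) = ((-2)^j·j) + ((-2)^j(-3j - 2)).
Simplifying, A(j+1) = (-2)^(j + 1)(j + 1) = (-2)^(j+1)·(j+1),
which is the closed form with t = j+1.
By the principle of mathematical induction, the result holds for all t ≥ 1.

A(t) = (-2)^t·t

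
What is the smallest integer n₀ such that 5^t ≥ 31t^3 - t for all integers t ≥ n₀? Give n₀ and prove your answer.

n₀ = 6

At t = 5: 3125 < 3870, so the inequality fails and n₀ ≥ 6. We prove 5^t ≥ 31t^3 - t for all t ≥ 6.
Base case (t = 6): 5^t = 15625 and 31t^3 - t = 6690, so 15625 ≥ 6690.
Inductive step: suppose the statement holds for some r ≥ 6, so 5^r ≥ 31r^3 - r.
Then 5^(r + 1) = 5·(5^r) ≥ 5·(31r^3 - r).
Also, for r ≥ 6 we have 5·(31r^3 - r) ≥ 31(r+1)^3 - (r+1), since 5·(31r^3 - r) − (31(r+1)^3 - (r+1)) = 124r^3 - 93r^2 - 97r - 30, which is nonnegative for all r ≥ 6.
Combining, 5^(r + 1) ≥ 31(r+1)^3 - (r+1).
By induction, the statement is established for all t ≥ 6.
Hence the smallest such n₀ is 6.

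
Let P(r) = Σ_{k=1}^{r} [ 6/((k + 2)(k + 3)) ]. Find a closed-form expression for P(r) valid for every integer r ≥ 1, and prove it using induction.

We claim P(r) = 2r/(r + 3) for all r ≥ 1.
For the base case r = 1: P(1) = 1/2, and the closed form gives 1/2. They agree.
For the inductive step, assume it holds for an arbitrary k ≥ 1, so P(k) = 2k/(k + 3).
Then P(k+1) = P(k) + (6/((k + 3)(k + 4))) = (2k/(k + 3)) + (6/((k + 3)(k + 4))).
Simplifying, P(k+1) = 2(k + 1)/(k + 4) = 2(k+1)/((k+1) + 3),
which is the closed form with r = k+1.
By induction, the statement is established for all r ≥ 1.

P(r) = 2r/(r + 3)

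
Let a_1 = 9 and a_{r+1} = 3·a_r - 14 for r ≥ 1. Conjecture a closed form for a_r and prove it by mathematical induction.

Computing the first terms: a_1 = 9, a_2 = 13, a_3 = 25. This suggests a_r = 2·3^(r - 1) + 7.
Base case (r = 1): the formula gives 9 = 9 = a_1.
Inductive step: assume the claim holds for r = i, so a_i = 2·3^(i - 1) + 7.
Then a_{i+1} = 3·a_i - 14 = 3·(2·3^(i - 1) + 7) - 14 = 2·3^i + 7 = 2·3^((i+1) - 1) + 7,
which is the claimed formula at r = i+1.
Hence, by induction on r, the claim holds for every r ≥ 1.

a_r = 2·3^(r - 1) + 7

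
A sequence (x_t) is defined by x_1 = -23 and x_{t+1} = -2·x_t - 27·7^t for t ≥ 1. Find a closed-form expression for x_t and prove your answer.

x_t = (-2)^t - 3·7^t

Computing the first terms: x_1 = -23, x_2 = -143, x_3 = -1037. This suggests x_t = (-2)^t - 3·7^t.
Base step (t = 1): the formula gives -23 = -23 = x_1.
Inductive step: assume the claim holds for t = j, so x_j = (-2)^j - 3·7^j.
Then x_{j+1} = -2·x_j - 27·7^j = -2·((-2)^j - 3·7^j) - 27·7^j = (-2)^(j + 1) - 3·7^(j + 1),
which is the claimed formula at t = j+1.
Hence, by induction on t, the claim holds for every t ≥ 1.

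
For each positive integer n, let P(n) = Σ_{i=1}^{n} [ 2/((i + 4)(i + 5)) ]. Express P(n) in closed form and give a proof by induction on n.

We claim P(n) = 2n/(5(n + 5)) for all n ≥ 1.
When n = 1: P(1) = 1/15, and the closed form gives 1/15. They agree.
Inductive step: suppose the statement holds for some i ≥ 1, so P(i) = 2i/(5(i + 5)).
Then P(i+1) = P(i) + (2/((i + 5)(i + 6))) = (2i/(5(i + 5))) + (2/((i + 5)(i + 6))).
Simplifying, P(i+1) = 2(i + 1)/(5(i + 6)) = 2(i+1)/(5((i+1) + 5)),
which is the closed form with n = i+1.
By induction, the statement is established for all n ≥ 1.

P(n) = 2n/(5(n + 5))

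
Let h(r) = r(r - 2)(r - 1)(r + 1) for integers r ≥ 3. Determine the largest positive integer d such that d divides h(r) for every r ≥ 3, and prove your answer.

d = 24

Computing the first values: h(3) = 24 and h(4) = 120; gcd(24, 120) = 24, so d ≤ 24.
We prove 24 | r(r - 2)(r - 1)(r + 1) for all r ≥ 3 by induction on r.
Base step (r = 3): h(3) = 24 = 24·(1), so 24 | h(3).
Inductive step: assume the claim holds for r = j, i.e. 24 | h(j). Then
h(j+1) − h(j) = (j-1)·j·(j+1)·(j+2) − (j-2)·(j-1)·j·(j+1) = (j-1)·j·(j+1)·[(j+2) − (j-2)] = 4·(j-1)·j·(j+1). The product of 3 consecutive integers is divisible by (3)! = 6, so h(j+1) − h(j) is divisible by 4·6 = 24. By the inductive hypothesis 24 | h(j), hence 24 | h(j+1).
This completes the induction.
Therefore the largest such d is 24.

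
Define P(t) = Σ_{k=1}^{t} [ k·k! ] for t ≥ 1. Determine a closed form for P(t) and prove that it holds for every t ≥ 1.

P(t) = (t + 1)! - 1

We claim P(t) = (t + 1)! - 1 for all t ≥ 1.
Base case (t = 1): P(1) = 1, and the closed form gives 1. They agree.
Suppose the result is true for t = k, so P(k) = (k + 1)! - 1.
Then P(k+1) = P(k) + ((k + 1)(k + 1)!) = ((k + 1)! - 1) + ((k + 1)(k + 1)!).
Simplifying, P(k+1) = ((k+1) + 1)! - 1,
which is the closed form with t = k+1.
Hence, by induction on t, the claim holds for every t ≥ 1.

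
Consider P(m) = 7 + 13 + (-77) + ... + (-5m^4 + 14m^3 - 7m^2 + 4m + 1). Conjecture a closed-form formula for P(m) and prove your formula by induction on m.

P(m) = -m(m^4 - m^3 - 3m^2 - 2m - 2)

We claim P(m) = -m(m^4 - m^3 - 3m^2 - 2m - 2) for all m ≥ 1.
When m = 1: P(1) = 7, and the closed form gives 7. They agree.
Inductive step: suppose the statement holds for some j ≥ 1, so P(j) = j(-j^4 + j^3 + 3j^2 + 2j + 2).
Then P(j+1) = P(j) + (-5j^4 - 6j^3 + 5j^2 + 12j + 7) = (j(-j^4 + j^3 + 3j^2 + 2j + 2)) + (-5j^4 - 6j^3 + 5j^2 + 12j + 7).
Simplifying, P(j+1) = -(j + 1)(j^4 + 3j^3 - 7j - 7) = -(j+1)((j+1)^4 - (j+1)^3 - 3(j+1)^2 - 2(j+1) - 2),
which is the closed form with m = j+1.
By the principle of mathematical induction, the result holds for all m ≥ 1.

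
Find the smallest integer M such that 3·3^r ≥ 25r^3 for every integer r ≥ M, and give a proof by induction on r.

M = 8

At r = 7: 6561 < 8575, so the inequality fails and M ≥ 8. We prove 3·3^r ≥ 25r^3 for all r ≥ 8.
Base step (r = 8): 3·3^r = 19683 and 25r^3 = 12800, so 19683 ≥ 12800.
Inductive step: assume the claim holds for r = j, so 3·3^j ≥ 25j^3.
Then 3·3^(j + 1) = 3·(3·3^j) ≥ 3·(25j^3).
Also, for j ≥ 8 we have 3·(25j^3) ≥ 25(j+1)^3, since 3 ≥ (1 + 1/j)^3 for all j ≥ 8.
Combining, 3·3^(j + 1) ≥ 25(j+1)^3.
This completes the induction.
Hence the smallest such M is 8.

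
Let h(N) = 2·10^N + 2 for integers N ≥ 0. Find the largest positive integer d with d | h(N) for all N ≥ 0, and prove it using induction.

Computing the first values: h(0) = 4 and h(1) = 22; gcd(4, 22) = 2, so d ≤ 2.
We prove 2 | 2·10^N + 2 for all N ≥ 0 by induction on N.
Base step (N = 0): h(0) = 4 = 2·(2), so 2 | h(0).
For the inductive step, assume it holds for an arbitrary m ≥ 0, i.e. 2 | h(m). Then
h(m+1) = 2·10^(m+1) + 2 = 10·(2·10^m + 2) - 18 = 10·h(m) - 18. The first term is divisible by 2 by the inductive hypothesis, and -18 is divisible by 2. Hence 2 | h(m+1).
By induction, the statement is established for all N ≥ 0.
Therefore the largest such d is 2.

d = 2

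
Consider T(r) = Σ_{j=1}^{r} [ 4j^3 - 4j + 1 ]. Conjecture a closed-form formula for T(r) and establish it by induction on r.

T(r) = r(r^3 + 2r^2 - r - 1)

We claim T(r) = r(r^3 + 2r^2 - r - 1) for all r ≥ 1.
Base step (r = 1): T(1) = 1, and the closed form gives 1. They agree.
Inductive step: suppose the statement holds for some j ≥ 1, so T(j) = j(j^3 + 2j^2 - j - 1).
Then T(j+1) = T(j) + (-4j + 4(j + 1)^3 - 3) = (j(j^3 + 2j^2 - j - 1)) + (-4j + 4(j + 1)^3 - 3).
Simplifying, T(j+1) = (j + 1)(j^3 + 5j^2 + 6j + 1) = (j+1)((j+1)^3 + 2(j+1)^2 - (j+1) - 1),
which is the closed form with r = j+1.
By the principle of mathematical induction, the result holds for all r ≥ 1.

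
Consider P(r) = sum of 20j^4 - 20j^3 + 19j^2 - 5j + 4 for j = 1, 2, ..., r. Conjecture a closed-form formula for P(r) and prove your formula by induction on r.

P(r) = r(4r^4 + 5r^3 + 3r^2 + 2r + 4)

We claim P(r) = r(4r^4 + 5r^3 + 3r^2 + 2r + 4) for all r ≥ 1.
For the base case r = 1: P(1) = 18, and the closed form gives 18. They agree.
For the inductive step, assume it holds for an arbitrary j ≥ 1, so P(j) = j(4j^4 + 5j^3 + 3j^2 + 2j + 4).
Then P(j+1) = P(j) + (20j^4 + 60j^3 + 79j^2 + 53j + 18) = (j(4j^4 + 5j^3 + 3j^2 + 2j + 4)) + (20j^4 + 60j^3 + 79j^2 + 53j + 18).
Simplifying, P(j+1) = (j + 1)(4j^4 + 21j^3 + 42j^2 + 39j + 18) = (j+1)(4(j+1)^4 + 5(j+1)^3 + 3(j+1)^2 + 2(j+1) + 4),
which is the closed form with r = j+1.
This completes the induction.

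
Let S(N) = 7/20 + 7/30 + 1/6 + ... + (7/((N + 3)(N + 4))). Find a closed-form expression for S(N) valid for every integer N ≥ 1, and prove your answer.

S(N) = 7N/(4(N + 4))

We claim S(N) = 7N/(4(N + 4)) for all N ≥ 1.
Base step (N = 1): S(1) = 7/20, and the closed form gives 7/20. They agree.
Inductive step: suppose the statement holds for some m ≥ 1, so S(m) = 7m/(4(m + 4)).
Then S(m+1) = S(m) + (7/((m + 4)(m + 5))) = (7m/(4(m + 4))) + (7/((m + 4)(m + 5))).
Simplifying, S(m+1) = 7(m + 1)/(4(m + 5)) = 7(m+1)/(4((m+1) + 4)),
which is the closed form with N = m+1.
This completes the induction.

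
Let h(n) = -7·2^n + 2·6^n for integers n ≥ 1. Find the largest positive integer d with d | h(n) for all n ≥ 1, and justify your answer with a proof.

d = 2

Computing the first values: h(1) = -2 and h(2) = 44; gcd(-2, 44) = 2, so d ≤ 2.
We prove 2 | -7·2^n + 2·6^n for all n ≥ 1 by induction on n.
When n = 1: h(1) = -2 = 2·(-1), so 2 | h(1).
For the inductive step, assume it holds for an arbitrary p ≥ 1, i.e. 2 | h(p). Then
h(p+1) − 6·h(p) = (-7·2^(p+1) + 2·6^(p+1)) − 6·(-7·2^p + 2·6^p) = (-7)·2^p·(2 − 6) = (28)·2^p. Since 2 | h(p) by the inductive hypothesis, 2 | 6·h(p); and 2 | 28 since 28 = 2·14. Therefore 2 | h(p+1).
By the principle of mathematical induction, the result holds for all n ≥ 1.
Therefore the largest such d is 2.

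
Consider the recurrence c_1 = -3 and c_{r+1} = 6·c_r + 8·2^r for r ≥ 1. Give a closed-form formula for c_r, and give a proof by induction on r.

Computing the first terms: c_1 = -3, c_2 = -2, c_3 = 20. This suggests c_r = -2^(r + 1) + 6^(r - 1).
For the base case r = 1: the formula gives -3 = -3 = c_1.
Suppose the result is true for r = j, so c_j = -2^(j + 1) + 6^(j - 1).
Then c_{j+1} = 6·c_j + 8·2^j = 6·(-2^(j + 1) + 6^(j - 1)) + 8·2^j = -2^(j + 2) + 6^j = -2^((j+1) + 1) + 6^((j+1) - 1),
which is the claimed formula at r = j+1.
Hence, by induction on r, the claim holds for every r ≥ 1.

c_r = -2^(r + 1) + 6^(r - 1)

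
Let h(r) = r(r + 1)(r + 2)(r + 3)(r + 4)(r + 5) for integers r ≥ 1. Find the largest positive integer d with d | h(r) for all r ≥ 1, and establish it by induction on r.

Computing the first values: h(1) = 720 and h(2) = 5040; gcd(720, 5040) = 720, so d ≤ 720.
We prove 720 | r(r + 1)(r + 2)(r + 3)(r + 4)(r + 5) for all r ≥ 1 by induction on r.
For the base case r = 1: h(1) = 720 = 720·(1), so 720 | h(1).
Suppose the result is true for r = j, i.e. 720 | h(j). Then
h(j+1) − h(j) = (j+1)·(j+2)·(j+3)·(j+4)·(j+5)·(j+6) − j·(j+1)·(j+2)·(j+3)·(j+4)·(j+5) = (j+1)·(j+2)·(j+3)·(j+4)·(j+5)·[(j+6) − j] = 6·(j+1)·(j+2)·(j+3)·(j+4)·(j+5). The product of 5 consecutive integers is divisible by (5)! = 120, so h(j+1) − h(j) is divisible by 6·120 = 720. By the inductive hypothesis 720 | h(j), hence 720 | h(j+1).
By the principle of mathematical induction, the result holds for all r ≥ 1.
Therefore the largest such d is 720.

d = 720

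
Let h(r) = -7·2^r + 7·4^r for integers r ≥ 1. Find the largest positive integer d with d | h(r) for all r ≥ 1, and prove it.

d = 14

Computing the first values: h(1) = 14 and h(2) = 84; gcd(14, 84) = 14, so d ≤ 14.
We prove 14 | -7·2^r + 7·4^r for all r ≥ 1 by induction on r.
Base case (r = 1): h(1) = 14 = 14·(1), so 14 | h(1).
For the inductive step, assume it holds for an arbitrary i ≥ 1, i.e. 14 | h(i). Then
h(i+1) − 4·h(i) = (-7·2^(i+1) + 7·4^(i+1)) − 4·(-7·2^i + 7·4^i) = (-7)·2^i·(2 − 4) = (14)·2^i. Since 14 | h(i) by the inductive hypothesis, 14 | 4·h(i); and 14 | 14 since 14 = 14·1. Therefore 14 | h(i+1).
By induction, the statement is established for all r ≥ 1.
Therefore the largest such d is 14.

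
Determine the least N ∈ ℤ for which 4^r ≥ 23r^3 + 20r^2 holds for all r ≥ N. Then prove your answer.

N = 7

At r = 6: 4096 < 5688, so the inequality fails and N ≥ 7. We prove 4^r ≥ 23r^3 + 20r^2 for all r ≥ 7.
For the base case r = 7: 4^r = 16384 and 23r^3 + 20r^2 = 8869, so 16384 ≥ 8869.
Inductive step: assume the claim holds for r = i, so 4^i ≥ 23i^3 + 20i^2.
Then 4^(i + 1) = 4·(4^i) ≥ 4·(23i^3 + 20i^2).
Also, for i ≥ 7 we have 4·(23i^3 + 20i^2) ≥ 23(i+1)^3 + 20(i+1)^2, since 4·(23i^3 + 20i^2) − (23(i+1)^3 + 20(i+1)^2) = 69i^3 - 9i^2 - 109i - 43, which is nonnegative for all i ≥ 7.
Combining, 4^(i + 1) ≥ 23(i+1)^3 + 20(i+1)^2.
Hence, by induction on r, the claim holds for every r ≥ 7.
Hence the smallest such N is 7.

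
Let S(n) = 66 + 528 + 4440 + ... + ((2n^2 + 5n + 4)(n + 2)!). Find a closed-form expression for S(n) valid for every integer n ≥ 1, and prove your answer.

S(n) = (2n + 1)(n + 3)! - 6

We claim S(n) = (2n + 1)(n + 3)! - 6 for all n ≥ 1.
For the base case n = 1: S(1) = 66, and the closed form gives 66. They agree.
Suppose the result is true for n = i, so S(i) = (2i + 1)(i + 3)! - 6.
Then S(i+1) = S(i) + ((2i^2 + 9i + 11)(i + 3)!) = ((2i + 1)(i + 3)! - 6) + ((2i^2 + 9i + 11)(i + 3)!).
Simplifying, S(i+1) = (2(i+1) + 1)((i+1) + 3)! - 6,
which is the closed form with n = i+1.
Hence, by induction on n, the claim holds for every n ≥ 1.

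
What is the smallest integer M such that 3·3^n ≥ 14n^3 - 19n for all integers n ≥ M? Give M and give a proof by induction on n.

M = 7

At n = 6: 2187 < 2910, so the inequality fails and M ≥ 7. We prove 3·3^n ≥ 14n^3 - 19n for all n ≥ 7.
Base step (n = 7): 3·3^n = 6561 and 14n^3 - 19n = 4669, so 6561 ≥ 4669.
Inductive step: assume the claim holds for n = m, so 3·3^m ≥ 14m^3 - 19m.
Then 3·3^(m + 1) = 3·(3·3^m) ≥ 3·(14m^3 - 19m).
Also, for m ≥ 7 we have 3·(14m^3 - 19m) ≥ 14(m+1)^3 - 19(m+1), since 3·(14m^3 - 19m) − (14(m+1)^3 - 19(m+1)) = 28m^3 - 42m^2 - 80m + 5, which is nonnegative for all m ≥ 7.
Combining, 3·3^(m + 1) ≥ 14(m+1)^3 - 19(m+1).
By the principle of mathematical induction, the result holds for all n ≥ 7.
Hence the smallest such M is 7.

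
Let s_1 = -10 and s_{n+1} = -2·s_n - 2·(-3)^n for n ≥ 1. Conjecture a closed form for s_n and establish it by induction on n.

Computing the first terms: s_1 = -10, s_2 = 26, s_3 = -70. This suggests s_n = -(-2)^(n + 1) + 2(-3)^n.
Base case (n = 1): the formula gives -10 = -10 = s_1.
Inductive step: suppose the statement holds for some r ≥ 1, so s_r = -(-2)^(r + 1) + 2(-3)^r.
Then s_{r+1} = -2·s_r - 2·(-3)^r = -2·(-(-2)^(r + 1) + 2(-3)^r) - 2·(-3)^r = -(-2)^(r + 2) + 2(-3)^(r + 1) = -(-2)^((r+1) + 1) + 2(-3)^(r+1),
which is the claimed formula at n = r+1.
This completes the induction.

s_n = -(-2)^(n + 1) + 2(-3)^n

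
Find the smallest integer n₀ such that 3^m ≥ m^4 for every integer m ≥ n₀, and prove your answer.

At m = 7: 2187 < 2401, so the inequality fails and n₀ ≥ 8. We prove 3^m ≥ m^4 for all m ≥ 8.
When m = 8: 3^m = 6561 and m^4 = 4096, so 6561 ≥ 4096.
Inductive step: suppose the statement holds for some j ≥ 8, so 3^j ≥ j^4.
Then 3^(j + 1) = 3·(3^j) ≥ 3·(j^4).
Also, for j ≥ 8 we have 3·(j^4) ≥ (j+1)^4, since 3 ≥ (1 + 1/j)^4 for all j ≥ 8.
Combining, 3^(j + 1) ≥ (j+1)^4.
Hence, by induction on m, the claim holds for every m ≥ 8.
Hence the smallest such n₀ is 8.

n₀ = 8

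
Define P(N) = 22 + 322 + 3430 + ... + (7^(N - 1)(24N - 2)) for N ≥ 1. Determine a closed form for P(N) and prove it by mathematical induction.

P(N) = 7^N(4N - 1) + 1

We claim P(N) = 7^N(4N - 1) + 1 for all N ≥ 1.
Base case (N = 1): P(1) = 22, and the closed form gives 22. They agree.
Inductive step: suppose the statement holds for some i ≥ 1, so P(i) = 7^i(4i - 1) + 1.
Then P(i+1) = P(i) + (7^i(24i + 22)) = (7^i(4i - 1) + 1) + (7^i(24i + 22)).
Simplifying, P(i+1) = 28·7^i·i + 21·7^i + 1 = 7^(i+1)(4(i+1) - 1) + 1,
which is the closed form with N = i+1.
By the principle of mathematical induction, the result holds for all N ≥ 1.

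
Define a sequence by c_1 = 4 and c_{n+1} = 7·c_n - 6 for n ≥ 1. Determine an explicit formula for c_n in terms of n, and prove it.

c_n = 3·7^(n - 1) + 1

Computing the first terms: c_1 = 4, c_2 = 22, c_3 = 148. This suggests c_n = 3·7^(n - 1) + 1.
Base case (n = 1): the formula gives 4 = 4 = c_1.
Inductive step: suppose the statement holds for some p ≥ 1, so c_p = 3·7^(p - 1) + 1.
Then c_{p+1} = 7·c_p - 6 = 7·(3·7^(p - 1) + 1) - 6 = 3·7^p + 1 = 3·7^((p+1) - 1) + 1,
which is the claimed formula at n = p+1.
By the principle of mathematical induction, the result holds for all n ≥ 1.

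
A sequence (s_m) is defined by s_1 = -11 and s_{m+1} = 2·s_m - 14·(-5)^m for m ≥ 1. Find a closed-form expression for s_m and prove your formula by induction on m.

Computing the first terms: s_1 = -11, s_2 = 48, s_3 = -254. This suggests s_m = 2(-5)^m - 2^(m - 1).
Base step (m = 1): the formula gives -11 = -11 = s_1.
Inductive step: suppose the statement holds for some r ≥ 1, so s_r = 2(-5)^r - 2^(r - 1).
Then s_{r+1} = 2·s_r - 14·(-5)^r = 2·(2(-5)^r - 2^(r - 1)) - 14·(-5)^r = 2(-5)^(r + 1) - 2^r = 2(-5)^(r+1) - 2^((r+1) - 1),
which is the claimed formula at m = r+1.
By induction, the statement is established for all m ≥ 1.

s_m = 2(-5)^m - 2^(m - 1)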